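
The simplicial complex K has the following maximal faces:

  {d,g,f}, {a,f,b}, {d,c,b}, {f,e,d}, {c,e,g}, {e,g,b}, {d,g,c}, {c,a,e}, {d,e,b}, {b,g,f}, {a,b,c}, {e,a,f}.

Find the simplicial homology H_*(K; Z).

Fix the vertex order a < b < c < d < e < f < g and write every simplex with vertices in increasing order. Then dim K = 2 and the simplices of K are:

  0-simplices (7): a, b, c, d, e, f, g
  1-simplices (18): ab, ac, ae, af, bc, bd, be, bf, bg, cd, ce, cg, de, df, dg, ef, eg, fg
  2-simplices (12): abc, abf, ace, aef, bcd, bde, beg, bfg, cdg, ceg, def, dfg

giving chain groups C_0 ≅ Z^7, C_1 ≅ Z^18, C_2 ≅ Z^12.

∂_1: C_1 → C_0 maps an edge to its endpoints' difference, ∂[p,q] = q − p. For instance
  ∂de = e − d.
As a 7×18 matrix over Z this has rank 6, with invariant factors (1,1,1,1,1,1).

Boundary ∂_2: C_2 → C_1 acts by ∂[p,q,r] = [q,r] − [p,r] + [p,q]. For instance
  ∂cdg = dg − cg + cd,
  ∂bcd = cd − bd + bc.
The 18×12 boundary matrix has rank 12 and Smith normal form diag(1,1,1,1,1,1,1,1,1,1,1,2).

From H_k ≅ ker(∂_k) / im(∂_{k+1}) we obtain:

  H_0: rank C_0 − rank ∂_1 = 7 − 6 = 1, and the invariant factors of ∂_1 are all 1, so H_0 = Z.
  H_1: rank ker ∂_1 − rank ∂_2 = (18 − 6) − 12 = 0, and ∂_2 has invariant factor 2 > 1, so H_1 = Z/2Z.
  H_2: rank ker ∂_2 − rank ∂_3 = (12 − 12) − 0 = 0, and there is no ∂_3, so H_2 = 0.

As a check, the Euler characteristic is 7 − 18 + 12 = 1, which agrees with 1 − 0 + 0 = 1.

H_0 ≅ Z,  H_1 ≅ Z/2Z,  H_2 = 0.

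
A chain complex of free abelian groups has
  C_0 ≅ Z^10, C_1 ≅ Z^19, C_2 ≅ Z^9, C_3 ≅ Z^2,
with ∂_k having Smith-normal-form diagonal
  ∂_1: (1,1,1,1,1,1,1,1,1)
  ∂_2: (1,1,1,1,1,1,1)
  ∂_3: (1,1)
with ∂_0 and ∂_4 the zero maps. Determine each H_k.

H_0: b_0 = 10 − 0 − 9 = 1; torsion from ∂_1 factors > 1: none. So H_0 = Z.
H_1: b_1 = 19 − 9 − 7 = 3; torsion from ∂_2 factors > 1: none. So H_1 = Z^3.
H_2: b_2 = 9 − 7 − 2 = 0; torsion from ∂_3 factors > 1: none. So H_2 = 0.
H_3: b_3 = 2 − 2 − 0 = 0; torsion from ∂_4 factors > 1: none. So H_3 = 0.

H_0 = Z,  H_1 = Z^3,  H_2 = 0,  H_3 = 0.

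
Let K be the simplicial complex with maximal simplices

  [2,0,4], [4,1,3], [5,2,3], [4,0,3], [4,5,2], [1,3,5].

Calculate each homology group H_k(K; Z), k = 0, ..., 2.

Take the total order 0 < 1 < 2 < 3 < 4 < 5 on the vertex set. Then K (dimension 2) consists of the simplices:

  0-simplices (6): [0], [1], [2], [3], [4], [5]
  1-simplices (12): [0,2], [0,3], [0,4], [1,3], [1,4], [1,5], [2,3], [2,4], [2,5], [3,4], [3,5], [4,5]
  2-simplices (6): [0,2,4], [0,3,4], [1,3,4], [1,3,5], [2,3,5], [2,4,5]

so the chain groups are C_0 ≅ Z^6, C_1 ≅ Z^12, C_2 ≅ Z^6.

Boundary ∂_1: C_1 → C_0 is given by ∂[p,q] = [q] − [p].
The 6×12 boundary matrix has rank 5 and Smith normal form diag(1,1,1,1,1).

Boundary ∂_2: C_2 → C_1 maps a triangle to the signed sum of its edges. For instance
  ∂[0,2,4] = [2,4] − [0,4] + [0,2],
  ∂[1,3,4] = [3,4] − [1,4] + [1,3].
As a 12×6 matrix over Z this has rank 6, with invariant factors (1,1,1,1,1,1).

Now H_k = ker ∂_k / im ∂_{k+1}, so:

  H_0: rank C_0 − rank ∂_1 = 6 − 5 = 1, and the invariant factors of ∂_1 are all 1, so H_0 ≅ Z.
  H_1: rank ker ∂_1 − rank ∂_2 = (12 − 5) − 6 = 1, and the invariant factors of ∂_2 are all 1, so H_1 ≅ Z.
  H_2: rank ker ∂_2 − rank ∂_3 = (6 − 6) − 0 = 0, and there is no ∂_3, so H_2 ≅ 0.

H_0 = Z,  H_1 = Z,  H_2 = 0.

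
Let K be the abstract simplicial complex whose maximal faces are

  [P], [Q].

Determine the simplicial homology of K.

Order the vertices as P < Q. Listing each simplex with vertices in this order, K has dimension 0 with simplices:

  0-simplices (2): P, Q

giving chain groups C_0 ≅ Z^2.

Reading off H_k = ker ∂_k / im ∂_{k+1}:

  H_0: rank C_0 − rank ∂_1 = 2 − 0 = 2, and there is no ∂_1, so H_0 = Z^2.

H_0 ≅ Z^2.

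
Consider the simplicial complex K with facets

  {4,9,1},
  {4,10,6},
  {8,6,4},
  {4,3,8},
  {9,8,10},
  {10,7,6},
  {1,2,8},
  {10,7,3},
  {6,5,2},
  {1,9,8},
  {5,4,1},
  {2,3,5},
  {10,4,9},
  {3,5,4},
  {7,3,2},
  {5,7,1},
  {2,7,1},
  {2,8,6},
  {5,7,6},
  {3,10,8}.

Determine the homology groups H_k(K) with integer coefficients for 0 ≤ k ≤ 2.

H_0 = Z,  H_1 = Z ⊕ Z/2,  H_2 = 0.

Take the total order 1 < 2 < 3 < 4 < 5 < 6 < 7 < 8 < 9 < 10 on the vertex set. Then K (dimension 2) consists of the simplices:

  0-simplices (10): [1], [2], [3], [4], [5], [6], [7], [8], [9], [10]
  1-simplices (30): (30 of them)
  2-simplices (20): (20 of them)

so the chain groups are C_0 ≅ Z^10, C_1 ≅ Z^30, C_2 ≅ Z^20.

Boundary ∂_1: C_1 → C_0 is given by ∂[p,q] = [q] − [p]. For instance
  ∂[4,5] = [5] − [4].
The resulting 10×30 matrix has rank 9, and its Smith normal form has invariant factors (1,1,1,1,1,1,1,1,1).

Boundary ∂_2: C_2 → C_1 sends each 2-simplex [p,q,r] to [q,r] − [p,r] + [p,q]. For instance
  ∂[1,5,7] = [5,7] − [1,7] + [1,5],
  ∂[4,6,10] = [6,10] − [4,10] + [4,6].
The resulting 30×20 matrix has rank 20, and its Smith normal form has invariant factors (1,1,1,1,1,1,1,1,1,1,1,1,1,1,1,1,1,1,1,2).

From H_k ≅ ker(∂_k) / im(∂_{k+1}) we obtain:

  H_0: rank C_0 − rank ∂_1 = 10 − 9 = 1, and the invariant factors of ∂_1 are all 1, so H_0 ≅ Z.
  H_1: rank ker ∂_1 − rank ∂_2 = (30 − 9) − 20 = 1, and ∂_2 has invariant factor 2 > 1, so H_1 ≅ Z ⊕ Z/2.
  H_2: rank ker ∂_2 − rank ∂_3 = (20 − 20) − 0 = 0, and there is no ∂_3, so H_2 ≅ 0.

As a check, the Euler characteristic is 10 − 30 + 20 = 0, which agrees with 1 − 1 + 0 = 0.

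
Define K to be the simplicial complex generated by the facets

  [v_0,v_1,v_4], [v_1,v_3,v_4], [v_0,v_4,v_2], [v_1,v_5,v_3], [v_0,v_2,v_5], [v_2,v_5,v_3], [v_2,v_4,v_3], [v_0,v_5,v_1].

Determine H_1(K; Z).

K has 6 vertices, 12 edges, 8 triangles.
rank ∂_1 = 5, rank ∂_2 = 7 ⇒ b_1 = 12 − 5 − 7 = 0; all invariant factors of ∂_2 are 1 so no torsion. So H_1 = 0.

H_1 = 0.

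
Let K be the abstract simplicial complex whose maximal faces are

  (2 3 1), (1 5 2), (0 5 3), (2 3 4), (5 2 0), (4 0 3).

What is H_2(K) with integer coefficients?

Fix the vertex order 0 < 1 < 2 < 3 < 4 < 5 and write every simplex with vertices in increasing order. Then dim K = 2 and the simplices of K are:

  0-simplices (6): [0], [1], [2], [3], [4], [5]
  1-simplices (12): [0,2], [0,3], [0,4], [0,5], [1,2], [1,3], [1,5], [2,3], [2,4], [2,5], [3,4], [3,5]
  2-simplices (6): [0,2,5], [0,3,4], [0,3,5], [1,2,3], [1,2,5], [2,3,4]

giving chain groups C_0 ≅ Z^6, C_1 ≅ Z^12, C_2 ≅ Z^6.

Boundary ∂_1: C_1 → C_0 maps an edge to its endpoints' difference, ∂[p,q] = q − p. For instance
  ∂[2,5] = [5] − [2].
The 6×12 boundary matrix has rank 5 and Smith normal form diag(1,1,1,1,1).

Boundary ∂_2: C_2 → C_1 sends each 2-simplex [p,q,r] to [q,r] − [p,r] + [p,q]. For instance
  ∂[0,3,5] = [3,5] − [0,5] + [0,3],
  ∂[1,2,3] = [2,3] − [1,3] + [1,2].
As a 12×6 matrix over Z this has rank 6, with invariant factors (1,1,1,1,1,1).

Computing H_k = (kernel of ∂_k) / (image of ∂_{k+1}):

  H_2: rank ker ∂_2 − rank ∂_3 = (6 − 6) − 0 = 0, and there is no ∂_3, so H_2 = 0.

H_2 ≅ 0.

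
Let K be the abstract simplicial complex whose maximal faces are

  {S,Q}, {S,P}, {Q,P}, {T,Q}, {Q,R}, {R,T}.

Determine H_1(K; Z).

H_1 ≅ Z^2.

We work with the vertex ordering P < Q < R < S < T. The simplices of K, each written with vertices in increasing order, are:

  0-simplices (5): P, Q, R, S, T
  1-simplices (6): PQ, PS, QR, QS, QT, RT

so the chain groups are C_0 ≅ Z^5, C_1 ≅ Z^6.

∂_1: C_1 → C_0 is given by ∂[p,q] = [q] − [p]. For instance
  ∂PQ = Q − P.
The 5×6 boundary matrix has rank 4 and Smith normal form diag(1,1,1,1).

Computing H_k = (kernel of ∂_k) / (image of ∂_{k+1}):

  H_1: rank ker ∂_1 − rank ∂_2 = (6 − 4) − 0 = 2, and there is no ∂_2, so H_1 = Z^2.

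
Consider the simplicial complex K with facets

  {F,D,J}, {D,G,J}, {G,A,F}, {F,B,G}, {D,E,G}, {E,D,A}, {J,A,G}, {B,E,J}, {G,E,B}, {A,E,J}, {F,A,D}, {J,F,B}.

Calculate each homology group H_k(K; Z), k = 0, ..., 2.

H_0 = Z,  H_1 = Z/2,  H_2 = 0.

Order the vertices as A < B < D < E < F < G < J. Listing each simplex with vertices in this order, K has dimension 2 with simplices:

  0-simplices (7): A, B, D, E, F, G, J
  1-simplices (18): AD, AE, AF, AG, AJ, BE, BF, BG, BJ, DE, DF, DG, DJ, EG, EJ, FG, FJ, GJ
  2-simplices (12): ADE, ADF, AEJ, AFG, AGJ, BEG, BEJ, BFG, BFJ, DEG, DFJ, DGJ

Hence C_0 ≅ Z^7, C_1 ≅ Z^18, C_2 ≅ Z^12.

The boundary map ∂_1: C_1 → C_0 maps an edge to its endpoints' difference, ∂[p,q] = q − p. For instance
  ∂AJ = J − A.
The 7×18 boundary matrix has rank 6 and Smith normal form diag(1,1,1,1,1,1).

Boundary ∂_2: C_2 → C_1 sends each 2-simplex [p,q,r] to [q,r] − [p,r] + [p,q]. For instance
  ∂BFG = FG − BG + BF,
  ∂DEG = EG − DG + DE.
The 18×12 boundary matrix has rank 12 and Smith normal form diag(1,1,1,1,1,1,1,1,1,1,1,2).

From H_k ≅ ker(∂_k) / im(∂_{k+1}) we obtain:

  H_0: rank C_0 − rank ∂_1 = 7 − 6 = 1, and the invariant factors of ∂_1 are all 1, so H_0 = Z.
  H_1: rank ker ∂_1 − rank ∂_2 = (18 − 6) − 12 = 0, and ∂_2 has invariant factor 2 > 1, so H_1 = Z/2.
  H_2: rank ker ∂_2 − rank ∂_3 = (12 − 12) − 0 = 0, and there is no ∂_3, so H_2 = 0.

(K is a triangulation of the real projective plane RP^2.)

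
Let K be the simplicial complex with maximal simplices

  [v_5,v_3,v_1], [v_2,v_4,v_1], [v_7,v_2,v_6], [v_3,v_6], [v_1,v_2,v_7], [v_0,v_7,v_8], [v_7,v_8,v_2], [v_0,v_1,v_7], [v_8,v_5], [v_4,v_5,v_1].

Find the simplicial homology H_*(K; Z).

H_0 = Z,  H_1 = Z^2,  H_2 = 0.

Fix the vertex order v_0 < v_1 < v_2 < v_3 < v_4 < v_5 < v_6 < v_7 < v_8 and write every simplex with vertices in increasing order. Then dim K = 2 and the simplices of K are:

  0-simplices (9): [v_0], [v_1], [v_2], [v_3], [v_4], [v_5], [v_6], [v_7], [v_8]
  1-simplices (18): (18 of them)
  2-simplices (8): [v_0,v_1,v_7], [v_0,v_7,v_8], [v_1,v_2,v_4], [v_1,v_2,v_7], [v_1,v_3,v_5], [v_1,v_4,v_5], [v_2,v_6,v_7], [v_2,v_7,v_8]

giving chain groups C_0 ≅ Z^9, C_1 ≅ Z^18, C_2 ≅ Z^8.

The boundary map ∂_1: C_1 → C_0 sends each edge [p,q] (with p < q) to q − p.
The resulting 9×18 matrix has rank 8, and its Smith normal form has invariant factors (1,1,1,1,1,1,1,1).

∂_2: C_2 → C_1 acts by ∂[p,q,r] = [q,r] − [p,r] + [p,q]. For instance
  ∂[v_1,v_3,v_5] = [v_3,v_5] − [v_1,v_5] + [v_1,v_3],
  ∂[v_0,v_1,v_7] = [v_1,v_7] − [v_0,v_7] + [v_0,v_1].
This gives a 18×8 integer matrix of rank 8; reducing to Smith normal form yields diagonal entries (1,1,1,1,1,1,1,1).

From H_k ≅ ker(∂_k) / im(∂_{k+1}) we obtain:

  H_0: rank C_0 − rank ∂_1 = 9 − 8 = 1, and the invariant factors of ∂_1 are all 1, so H_0 ≅ Z.
  H_1: rank ker ∂_1 − rank ∂_2 = (18 − 8) − 8 = 2, and the invariant factors of ∂_2 are all 1, so H_1 ≅ Z^2.
  H_2: rank ker ∂_2 − rank ∂_3 = (8 − 8) − 0 = 0, and there is no ∂_3, so H_2 ≅ 0.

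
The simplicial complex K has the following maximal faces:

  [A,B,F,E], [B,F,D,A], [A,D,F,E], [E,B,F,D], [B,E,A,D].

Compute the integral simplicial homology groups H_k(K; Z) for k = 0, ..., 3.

H_0 ≅ Z,  H_1 = 0,  H_2 = 0,  H_3 ≅ Z.

Take the total order A < B < D < E < F on the vertex set. Then K (dimension 3) consists of the simplices:

  0-simplices (5): A, B, D, E, F
  1-simplices (10): AB, AD, AE, AF, BD, BE, BF, DE, DF, EF
  2-simplices (10): ABD, ABE, ABF, ADE, ADF, AEF, BDE, BDF, BEF, DEF
  3-simplices (5): ABDE, ABDF, ABEF, ADEF, BDEF

Hence C_0 ≅ Z^5, C_1 ≅ Z^10, C_2 ≅ Z^10, C_3 ≅ Z^5.

Boundary ∂_1: C_1 → C_0 is given by ∂[p,q] = [q] − [p].
As a 5×10 matrix over Z this has rank 4, with invariant factors (1,1,1,1).

∂_2: C_2 → C_1 maps a triangle to the signed sum of its edges. For instance
  ∂BDF = DF − BF + BD,
  ∂ABE = BE − AE + AB.
The 10×10 boundary matrix has rank 6 and Smith normal form diag(1,1,1,1,1,1).

∂_3: C_3 → C_2 sends each 3-simplex σ to the alternating sum Σ_i (−1)^i (σ with its i-th vertex removed). For instance
  ∂ABDF = BDF − ADF + ABF − ABD,
  ∂ABDE = BDE − ADE + ABE − ABD.
This gives a 10×5 integer matrix of rank 4; reducing to Smith normal form yields diagonal entries (1,1,1,1).

Computing H_k = (kernel of ∂_k) / (image of ∂_{k+1}):

  H_0: rank C_0 − rank ∂_1 = 5 − 4 = 1, and the invariant factors of ∂_1 are all 1, so H_0 ≅ Z.
  H_1: rank ker ∂_1 − rank ∂_2 = (10 − 4) − 6 = 0, and the invariant factors of ∂_2 are all 1, so H_1 ≅ 0.
  H_2: rank ker ∂_2 − rank ∂_3 = (10 − 6) − 4 = 0, and the invariant factors of ∂_3 are all 1, so H_2 ≅ 0.
  H_3: rank ker ∂_3 − rank ∂_4 = (5 − 4) − 0 = 1, and there is no ∂_4, so H_3 ≅ Z.

As a check, the Euler characteristic is 5 − 10 + 10 − 5 = 0, which agrees with 1 − 0 + 0 − 1 = 0.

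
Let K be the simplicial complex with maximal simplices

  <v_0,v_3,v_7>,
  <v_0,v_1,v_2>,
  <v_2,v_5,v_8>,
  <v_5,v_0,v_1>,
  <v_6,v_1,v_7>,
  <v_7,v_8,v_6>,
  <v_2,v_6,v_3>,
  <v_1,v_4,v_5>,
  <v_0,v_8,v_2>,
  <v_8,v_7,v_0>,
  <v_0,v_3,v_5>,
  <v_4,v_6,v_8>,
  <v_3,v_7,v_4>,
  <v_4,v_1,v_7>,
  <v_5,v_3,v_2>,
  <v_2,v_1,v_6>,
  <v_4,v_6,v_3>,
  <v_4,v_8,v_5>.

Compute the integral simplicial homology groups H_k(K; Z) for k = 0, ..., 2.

H_0 ≅ Z,  H_1 ≅ Z ⊕ Z/2Z,  H_2 = 0.

We work with the vertex ordering v_0 < v_1 < v_2 < v_3 < v_4 < v_5 < v_6 < v_7 < v_8. The simplices of K, each written with vertices in increasing order, are:

  0-simplices (9): [v_0], [v_1], [v_2], [v_3], [v_4], [v_5], [v_6], [v_7], [v_8]
  1-simplices (27): (27 of them)
  2-simplices (18): (18 of them)

giving chain groups C_0 ≅ Z^9, C_1 ≅ Z^27, C_2 ≅ Z^18.

Boundary ∂_1: C_1 → C_0 sends each edge [p,q] (with p < q) to q − p. For instance
  ∂[v_1,v_5] = [v_5] − [v_1].
The 9×27 boundary matrix has rank 8 and Smith normal form diag(1,1,1,1,1,1,1,1).

∂_2: C_2 → C_1 maps a triangle to the signed sum of its edges. For instance
  ∂[v_1,v_4,v_5] = [v_4,v_5] − [v_1,v_5] + [v_1,v_4],
  ∂[v_0,v_1,v_2] = [v_1,v_2] − [v_0,v_2] + [v_0,v_1].
This gives a 27×18 integer matrix of rank 18; reducing to Smith normal form yields diagonal entries (1,1,1,1,1,1,1,1,1,1,1,1,1,1,1,1,1,2).

Computing H_k = (kernel of ∂_k) / (image of ∂_{k+1}):

  H_0: rank C_0 − rank ∂_1 = 9 − 8 = 1, and the invariant factors of ∂_1 are all 1, so H_0 ≅ Z.
  H_1: rank ker ∂_1 − rank ∂_2 = (27 − 8) − 18 = 1, and ∂_2 has invariant factor 2 > 1, so H_1 ≅ Z ⊕ Z/2Z.
  H_2: rank ker ∂_2 − rank ∂_3 = (18 − 18) − 0 = 0, and there is no ∂_3, so H_2 ≅ 0.

As a check, the Euler characteristic is 9 − 27 + 18 = 0, which agrees with 1 − 1 + 0 = 0.
(K is a triangulation of the Klein bottle.)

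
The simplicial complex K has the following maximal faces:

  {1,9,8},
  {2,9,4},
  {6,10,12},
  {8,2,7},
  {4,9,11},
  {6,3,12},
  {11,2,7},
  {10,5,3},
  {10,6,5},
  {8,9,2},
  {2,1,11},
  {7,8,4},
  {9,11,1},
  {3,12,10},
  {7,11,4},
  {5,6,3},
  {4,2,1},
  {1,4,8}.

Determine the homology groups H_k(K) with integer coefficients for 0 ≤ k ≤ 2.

H_0 = Z^2,  H_1 = Z/2,  H_2 = Z.

We work with the vertex ordering 1 < 2 < 3 < 4 < 5 < 6 < 7 < 8 < 9 < 10 < 11 < 12. The simplices of K, each written with vertices in increasing order, are:

  0-simplices (12): [1], [2], [3], [4], [5], [6], [7], [8], [9], [10], [11], [12]
  1-simplices (27): (27 of them)
  2-simplices (18): (18 of them)

so the chain groups are C_0 ≅ Z^12, C_1 ≅ Z^27, C_2 ≅ Z^18.

The boundary map ∂_1: C_1 → C_0 is given by ∂[p,q] = [q] − [p].
As a 12×27 matrix over Z this has rank 10, with invariant factors (1,1,1,1,1,1,1,1,1,1).

∂_2: C_2 → C_1 sends each 2-simplex [p,q,r] to [q,r] − [p,r] + [p,q]. For instance
  ∂[3,5,6] = [5,6] − [3,6] + [3,5],
  ∂[5,6,10] = [6,10] − [5,10] + [5,6].
The resulting 27×18 matrix has rank 17, and its Smith normal form has invariant factors (1,1,1,1,1,1,1,1,1,1,1,1,1,1,1,1,2).

Now H_k = ker ∂_k / im ∂_{k+1}, so:

  H_0: rank C_0 − rank ∂_1 = 12 − 10 = 2, and the invariant factors of ∂_1 are all 1, so H_0 ≅ Z^2.
  H_1: rank ker ∂_1 − rank ∂_2 = (27 − 10) − 17 = 0, and ∂_2 has invariant factor 2 > 1, so H_1 ≅ Z/2.
  H_2: rank ker ∂_2 − rank ∂_3 = (18 − 17) − 0 = 1, and there is no ∂_3, so H_2 ≅ Z.

As a check, the Euler characteristic is 12 − 27 + 18 = 3, which agrees with 2 − 0 + 1 = 3.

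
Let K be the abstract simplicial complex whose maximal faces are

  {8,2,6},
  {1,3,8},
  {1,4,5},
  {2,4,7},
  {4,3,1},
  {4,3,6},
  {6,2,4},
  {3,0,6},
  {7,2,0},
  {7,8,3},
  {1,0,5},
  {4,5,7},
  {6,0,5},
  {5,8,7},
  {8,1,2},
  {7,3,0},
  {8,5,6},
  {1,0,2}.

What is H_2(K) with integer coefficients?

H_2 ≅ Z.

Order the vertices as 0 < 1 < 2 < 3 < 4 < 5 < 6 < 7 < 8. Listing each simplex with vertices in this order, K has dimension 2 with simplices:

  0-simplices (9): [0], [1], [2], [3], [4], [5], [6], [7], [8]
  1-simplices (27): (27 of them)
  2-simplices (18): [0,1,2], [0,1,5], [0,2,7], [0,3,6], [0,3,7], [0,5,6], [1,2,8], [1,3,4], [1,3,8], [1,4,5], [2,4,6], [2,4,7], [2,6,8], [3,4,6], [3,7,8], [4,5,7], [5,6,8], [5,7,8]

so the chain groups are C_0 ≅ Z^9, C_1 ≅ Z^27, C_2 ≅ Z^18.

∂_1: C_1 → C_0 maps an edge to its endpoints' difference, ∂[p,q] = q − p. For instance
  ∂[7,8] = [8] − [7].
This gives a 9×27 integer matrix of rank 8; reducing to Smith normal form yields diagonal entries (1,1,1,1,1,1,1,1).

∂_2: C_2 → C_1 acts by ∂[p,q,r] = [q,r] − [p,r] + [p,q]. For instance
  ∂[1,3,8] = [3,8] − [1,8] + [1,3],
  ∂[0,1,2] = [1,2] − [0,2] + [0,1].
As a 27×18 matrix over Z this has rank 17, with invariant factors (1,1,1,1,1,1,1,1,1,1,1,1,1,1,1,1,1).

From H_k ≅ ker(∂_k) / im(∂_{k+1}) we obtain:

  H_2: rank ker ∂_2 − rank ∂_3 = (18 − 17) − 0 = 1, and there is no ∂_3, so H_2 ≅ Z.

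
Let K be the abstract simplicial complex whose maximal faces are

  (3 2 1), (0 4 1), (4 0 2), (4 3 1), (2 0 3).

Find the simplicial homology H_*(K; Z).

H_0 ≅ Z,  H_1 ≅ Z,  H_2 = 0.

Take the total order 0 < 1 < 2 < 3 < 4 on the vertex set. Then K (dimension 2) consists of the simplices:

  0-simplices (5): [0], [1], [2], [3], [4]
  1-simplices (10): [0,1], [0,2], [0,3], [0,4], [1,2], [1,3], [1,4], [2,3], [2,4], [3,4]
  2-simplices (5): [0,1,4], [0,2,3], [0,2,4], [1,2,3], [1,3,4]

so the chain groups are C_0 ≅ Z^5, C_1 ≅ Z^10, C_2 ≅ Z^5.

The boundary map ∂_1: C_1 → C_0 maps an edge to its endpoints' difference, ∂[p,q] = q − p. For instance
  ∂[0,1] = [1] − [0].
This gives a 5×10 integer matrix of rank 4; reducing to Smith normal form yields diagonal entries (1,1,1,1).

The boundary map ∂_2: C_2 → C_1 maps a triangle to the signed sum of its edges. For instance
  ∂[0,1,4] = [1,4] − [0,4] + [0,1],
  ∂[0,2,4] = [2,4] − [0,4] + [0,2].
The resulting 10×5 matrix has rank 5, and its Smith normal form has invariant factors (1,1,1,1,1).

Computing H_k = (kernel of ∂_k) / (image of ∂_{k+1}):

  H_0: rank C_0 − rank ∂_1 = 5 − 4 = 1, and the invariant factors of ∂_1 are all 1, so H_0 = Z.
  H_1: rank ker ∂_1 − rank ∂_2 = (10 − 4) − 5 = 1, and the invariant factors of ∂_2 are all 1, so H_1 = Z.
  H_2: rank ker ∂_2 − rank ∂_3 = (5 − 5) − 0 = 0, and there is no ∂_3, so H_2 = 0.

As a check, the Euler characteristic is 5 − 10 + 5 = 0, which agrees with 1 − 1 + 0 = 0.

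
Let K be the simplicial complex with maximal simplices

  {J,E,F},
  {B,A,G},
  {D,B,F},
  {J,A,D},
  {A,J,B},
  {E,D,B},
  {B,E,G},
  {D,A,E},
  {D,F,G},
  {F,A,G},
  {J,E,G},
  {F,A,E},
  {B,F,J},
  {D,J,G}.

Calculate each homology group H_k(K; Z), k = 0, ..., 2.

H_0 ≅ Z,  H_1 ≅ Z^2,  H_2 ≅ Z.

Order the vertices as A < B < D < E < F < G < J. Listing each simplex with vertices in this order, K has dimension 2 with simplices:

  0-simplices (7): A, B, D, E, F, G, J
  1-simplices (21): AB, AD, AE, AF, AG, AJ, BD, BE, BF, BG, BJ, DE, DF, DG, DJ, EF, EG, EJ, FG, FJ, GJ
  2-simplices (14): ABG, ABJ, ADE, ADJ, AEF, AFG, BDE, BDF, BEG, BFJ, DFG, DGJ, EFJ, EGJ

giving chain groups C_0 ≅ Z^7, C_1 ≅ Z^21, C_2 ≅ Z^14.

Boundary ∂_1: C_1 → C_0 maps an edge to its endpoints' difference, ∂[p,q] = q − p. For instance
  ∂BD = D − B.
As a 7×21 matrix over Z this has rank 6, with invariant factors (1,1,1,1,1,1).

∂_2: C_2 → C_1 acts by ∂[p,q,r] = [q,r] − [p,r] + [p,q]. For instance
  ∂ABG = BG − AG + AB,
  ∂DGJ = GJ − DJ + DG.
This gives a 21×14 integer matrix of rank 13; reducing to Smith normal form yields diagonal entries (1,1,1,1,1,1,1,1,1,1,1,1,1).

Computing H_k = (kernel of ∂_k) / (image of ∂_{k+1}):

  H_0: rank C_0 − rank ∂_1 = 7 − 6 = 1, and the invariant factors of ∂_1 are all 1, so H_0 = Z.
  H_1: rank ker ∂_1 − rank ∂_2 = (21 − 6) − 13 = 2, and the invariant factors of ∂_2 are all 1, so H_1 = Z^2.
  H_2: rank ker ∂_2 − rank ∂_3 = (14 − 13) − 0 = 1, and there is no ∂_3, so H_2 = Z.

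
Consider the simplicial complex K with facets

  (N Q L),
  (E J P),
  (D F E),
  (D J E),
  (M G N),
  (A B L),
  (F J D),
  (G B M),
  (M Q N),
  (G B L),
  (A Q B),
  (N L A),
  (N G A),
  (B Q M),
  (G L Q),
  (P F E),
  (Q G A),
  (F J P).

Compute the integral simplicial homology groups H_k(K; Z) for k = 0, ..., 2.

We work with the vertex ordering A < B < D < E < F < G < J < L < M < N < P < Q. The simplices of K, each written with vertices in increasing order, are:

  0-simplices (12): A, B, D, E, F, G, J, L, M, N, P, Q
  1-simplices (27): AB, AG, AL, AN, AQ, BG, BL, BM, BQ, DE, DF, DJ, EF, EJ, EP, FJ, FP, GL, GM, GN, GQ, JP, LN, LQ, MN, MQ, NQ
  2-simplices (18): ABL, ABQ, AGN, AGQ, ALN, BGL, BGM, BMQ, DEF, DEJ, DFJ, EFP, EJP, FJP, GLQ, GMN, LNQ, MNQ

so the chain groups are C_0 ≅ Z^12, C_1 ≅ Z^27, C_2 ≅ Z^18.

Boundary ∂_1: C_1 → C_0 sends each edge [p,q] (with p < q) to q − p. For instance
  ∂DJ = J − D.
This gives a 12×27 integer matrix of rank 10; reducing to Smith normal form yields diagonal entries (1,1,1,1,1,1,1,1,1,1).

The boundary map ∂_2: C_2 → C_1 acts by ∂[p,q,r] = [q,r] − [p,r] + [p,q]. For instance
  ∂BGL = GL − BL + BG,
  ∂FJP = JP − FP + FJ.
This gives a 27×18 integer matrix of rank 17; reducing to Smith normal form yields diagonal entries (1,1,1,1,1,1,1,1,1,1,1,1,1,1,1,1,2).

Reading off H_k = ker ∂_k / im ∂_{k+1}:

  H_0: rank C_0 − rank ∂_1 = 12 − 10 = 2, and the invariant factors of ∂_1 are all 1, so H_0 = Z^2.
  H_1: rank ker ∂_1 − rank ∂_2 = (27 − 10) − 17 = 0, and ∂_2 has invariant factor 2 > 1, so H_1 = Z/2.
  H_2: rank ker ∂_2 − rank ∂_3 = (18 − 17) − 0 = 1, and there is no ∂_3, so H_2 = Z.

H_0 = Z^2,  H_1 = Z/2,  H_2 = Z.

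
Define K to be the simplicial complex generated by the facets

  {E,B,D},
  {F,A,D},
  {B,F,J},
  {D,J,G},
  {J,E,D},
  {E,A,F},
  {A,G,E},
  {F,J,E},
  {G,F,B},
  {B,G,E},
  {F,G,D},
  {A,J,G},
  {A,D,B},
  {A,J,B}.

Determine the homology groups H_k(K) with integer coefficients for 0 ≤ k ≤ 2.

H_0 ≅ Z,  H_1 ≅ Z^2,  H_2 ≅ Z.

We work with the vertex ordering A < B < D < E < F < G < J. The simplices of K, each written with vertices in increasing order, are:

  0-simplices (7): A, B, D, E, F, G, J
  1-simplices (21): AB, AD, AE, AF, AG, AJ, BD, BE, BF, BG, BJ, DE, DF, DG, DJ, EF, EG, EJ, FG, FJ, GJ
  2-simplices (14): ABD, ABJ, ADF, AEF, AEG, AGJ, BDE, BEG, BFG, BFJ, DEJ, DFG, DGJ, EFJ

giving chain groups C_0 ≅ Z^7, C_1 ≅ Z^21, C_2 ≅ Z^14.

The boundary map ∂_1: C_1 → C_0 is given by ∂[p,q] = [q] − [p]. For instance
  ∂EF = F − E.
As a 7×21 matrix over Z this has rank 6, with invariant factors (1,1,1,1,1,1).

∂_2: C_2 → C_1 sends each 2-simplex [p,q,r] to [q,r] − [p,r] + [p,q]. For instance
  ∂BDE = DE − BE + BD,
  ∂AGJ = GJ − AJ + AG.
As a 21×14 matrix over Z this has rank 13, with invariant factors (1,1,1,1,1,1,1,1,1,1,1,1,1).

Computing H_k = (kernel of ∂_k) / (image of ∂_{k+1}):

  H_0: rank C_0 − rank ∂_1 = 7 − 6 = 1, and the invariant factors of ∂_1 are all 1, so H_0 = Z.
  H_1: rank ker ∂_1 − rank ∂_2 = (21 − 6) − 13 = 2, and the invariant factors of ∂_2 are all 1, so H_1 = Z^2.
  H_2: rank ker ∂_2 − rank ∂_3 = (14 − 13) − 0 = 1, and there is no ∂_3, so H_2 = Z.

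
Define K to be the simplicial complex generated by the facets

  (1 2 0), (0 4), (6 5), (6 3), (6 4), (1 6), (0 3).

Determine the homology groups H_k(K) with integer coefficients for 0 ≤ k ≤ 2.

K has 7 vertices, 9 edges, 1 triangle.
rank ∂_0 = 0, rank ∂_1 = 6 ⇒ b_0 = 7 − 0 − 6 = 1; all invariant factors of ∂_1 are 1 so no torsion. So H_0 ≅ Z.
rank ∂_1 = 6, rank ∂_2 = 1 ⇒ b_1 = 9 − 6 − 1 = 2; all invariant factors of ∂_2 are 1 so no torsion. So H_1 ≅ Z^2.
rank ∂_2 = 1, rank ∂_3 = 0 ⇒ b_2 = 1 − 1 − 0 = 0. So H_2 ≅ 0.

H_0 = Z,  H_1 = Z^2,  H_2 = 0.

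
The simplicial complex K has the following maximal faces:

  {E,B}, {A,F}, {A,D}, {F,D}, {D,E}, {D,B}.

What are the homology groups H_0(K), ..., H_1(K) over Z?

H_0 ≅ Z,  H_1 ≅ Z^2.

Fix the vertex order A < B < D < E < F and write every simplex with vertices in increasing order. Then dim K = 1 and the simplices of K are:

  0-simplices (5): A, B, D, E, F
  1-simplices (6): AD, AF, BD, BE, DE, DF

so the chain groups are C_0 ≅ Z^5, C_1 ≅ Z^6.

∂_1: C_1 → C_0 is given by ∂[p,q] = [q] − [p]. For instance
  ∂DE = E − D.
The resulting 5×6 matrix has rank 4, and its Smith normal form has invariant factors (1,1,1,1).

From H_k ≅ ker(∂_k) / im(∂_{k+1}) we obtain:

  H_0: rank C_0 − rank ∂_1 = 5 − 4 = 1, and the invariant factors of ∂_1 are all 1, so H_0 ≅ Z.
  H_1: rank ker ∂_1 − rank ∂_2 = (6 − 4) − 0 = 2, and there is no ∂_2, so H_1 ≅ Z^2.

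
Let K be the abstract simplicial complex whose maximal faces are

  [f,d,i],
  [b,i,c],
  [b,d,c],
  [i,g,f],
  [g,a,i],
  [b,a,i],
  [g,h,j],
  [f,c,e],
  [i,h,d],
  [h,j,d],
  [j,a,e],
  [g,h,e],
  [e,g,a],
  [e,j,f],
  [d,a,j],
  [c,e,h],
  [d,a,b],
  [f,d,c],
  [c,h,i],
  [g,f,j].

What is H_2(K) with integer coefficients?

H_2 = 0.

Take the total order a < b < c < d < e < f < g < h < i < j on the vertex set. Then K (dimension 2) consists of the simplices:

  0-simplices (10): a, b, c, d, e, f, g, h, i, j
  1-simplices (30): ab, ad, ae, ag, ai, aj, bc, bd, bi, cd, ce, cf, ch, ci, df, dh, di, dj, ef, eg, eh, ej, fg, fi, fj, gh, gi, gj, hi, hj
  2-simplices (20): abd, abi, adj, aeg, aej, agi, bcd, bci, cdf, cef, ceh, chi, dfi, dhi, dhj, efj, egh, fgi, fgj, ghj

giving chain groups C_0 ≅ Z^10, C_1 ≅ Z^30, C_2 ≅ Z^20.

∂_1: C_1 → C_0 sends each edge [p,q] (with p < q) to q − p.
As a 10×30 matrix over Z this has rank 9, with invariant factors (1,1,1,1,1,1,1,1,1).

Boundary ∂_2: C_2 → C_1 acts by ∂[p,q,r] = [q,r] − [p,r] + [p,q]. For instance
  ∂egh = gh − eh + eg,
  ∂dhi = hi − di + dh.
This gives a 30×20 integer matrix of rank 20; reducing to Smith normal form yields diagonal entries (1,1,1,1,1,1,1,1,1,1,1,1,1,1,1,1,1,1,1,2).

Computing H_k = (kernel of ∂_k) / (image of ∂_{k+1}):

  H_2: rank ker ∂_2 − rank ∂_3 = (20 − 20) − 0 = 0, and there is no ∂_3, so H_2 ≅ 0.

(K is a triangulation of the Klein bottle.)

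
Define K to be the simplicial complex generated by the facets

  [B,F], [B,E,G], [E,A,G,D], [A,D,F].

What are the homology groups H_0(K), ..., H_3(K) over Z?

H_0 = Z,  H_1 = Z,  H_2 = 0,  H_3 = 0.

Take the total order A < B < D < E < F < G on the vertex set. Then K (dimension 3) consists of the simplices:

  0-simplices (6): A, B, D, E, F, G
  1-simplices (11): AD, AE, AF, AG, BE, BF, BG, DE, DF, DG, EG
  2-simplices (6): ADE, ADF, ADG, AEG, BEG, DEG
  3-simplices (1): ADEG

giving chain groups C_0 ≅ Z^6, C_1 ≅ Z^11, C_2 ≅ Z^6, C_3 ≅ Z^1.

Boundary ∂_1: C_1 → C_0 maps an edge to its endpoints' difference, ∂[p,q] = q − p.
The 6×11 boundary matrix has rank 5 and Smith normal form diag(1,1,1,1,1).

Boundary ∂_2: C_2 → C_1 sends each 2-simplex [p,q,r] to [q,r] − [p,r] + [p,q]. For instance
  ∂BEG = EG − BG + BE,
  ∂ADG = DG − AG + AD.
The 11×6 boundary matrix has rank 5 and Smith normal form diag(1,1,1,1,1).

The boundary map ∂_3: C_3 → C_2 sends each 3-simplex σ to the alternating sum Σ_i (−1)^i (σ with its i-th vertex removed). For instance
  ∂ADEG = DEG − AEG + ADG − ADE.
The 6×1 boundary matrix has rank 1 and Smith normal form diag(1).

Reading off H_k = ker ∂_k / im ∂_{k+1}:

  H_0: rank C_0 − rank ∂_1 = 6 − 5 = 1, and the invariant factors of ∂_1 are all 1, so H_0 ≅ Z.
  H_1: rank ker ∂_1 − rank ∂_2 = (11 − 5) − 5 = 1, and the invariant factors of ∂_2 are all 1, so H_1 ≅ Z.
  H_2: rank ker ∂_2 − rank ∂_3 = (6 − 5) − 1 = 0, and the invariant factors of ∂_3 are all 1, so H_2 ≅ 0.
  H_3: rank ker ∂_3 − rank ∂_4 = (1 − 1) − 0 = 0, and there is no ∂_4, so H_3 ≅ 0.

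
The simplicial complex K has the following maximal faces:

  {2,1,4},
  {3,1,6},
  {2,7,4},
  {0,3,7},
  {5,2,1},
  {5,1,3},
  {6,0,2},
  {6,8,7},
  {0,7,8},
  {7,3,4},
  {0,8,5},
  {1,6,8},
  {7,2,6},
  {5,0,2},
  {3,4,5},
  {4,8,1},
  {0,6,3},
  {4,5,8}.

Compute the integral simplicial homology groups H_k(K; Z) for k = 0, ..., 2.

H_0 ≅ Z,  H_1 ≅ Z ⊕ Z/2Z,  H_2 = 0.

Order the vertices as 0 < 1 < 2 < 3 < 4 < 5 < 6 < 7 < 8. Listing each simplex with vertices in this order, K has dimension 2 with simplices:

  0-simplices (9): [0], [1], [2], [3], [4], [5], [6], [7], [8]
  1-simplices (27): (27 of them)
  2-simplices (18): [0,2,5], [0,2,6], [0,3,6], [0,3,7], [0,5,8], [0,7,8], [1,2,4], [1,2,5], [1,3,5], [1,3,6], [1,4,8], [1,6,8], [2,4,7], [2,6,7], [3,4,5], [3,4,7], [4,5,8], [6,7,8]

Hence C_0 ≅ Z^9, C_1 ≅ Z^27, C_2 ≅ Z^18.

The boundary map ∂_1: C_1 → C_0 sends each edge [p,q] (with p < q) to q − p. For instance
  ∂[3,4] = [4] − [3].
As a 9×27 matrix over Z this has rank 8, with invariant factors (1,1,1,1,1,1,1,1).

The boundary map ∂_2: C_2 → C_1 acts by ∂[p,q,r] = [q,r] − [p,r] + [p,q]. For instance
  ∂[1,2,5] = [2,5] − [1,5] + [1,2],
  ∂[3,4,5] = [4,5] − [3,5] + [3,4].
This gives a 27×18 integer matrix of rank 18; reducing to Smith normal form yields diagonal entries (1,1,1,1,1,1,1,1,1,1,1,1,1,1,1,1,1,2).

Computing H_k = (kernel of ∂_k) / (image of ∂_{k+1}):

  H_0: rank C_0 − rank ∂_1 = 9 − 8 = 1, and the invariant factors of ∂_1 are all 1, so H_0 = Z.
  H_1: rank ker ∂_1 − rank ∂_2 = (27 − 8) − 18 = 1, and ∂_2 has invariant factor 2 > 1, so H_1 = Z ⊕ Z/2Z.
  H_2: rank ker ∂_2 − rank ∂_3 = (18 − 18) − 0 = 0, and there is no ∂_3, so H_2 = 0.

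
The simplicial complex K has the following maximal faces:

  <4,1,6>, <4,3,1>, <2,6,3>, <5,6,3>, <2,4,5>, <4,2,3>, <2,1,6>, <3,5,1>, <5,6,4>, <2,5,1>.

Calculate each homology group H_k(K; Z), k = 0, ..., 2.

We work with the vertex ordering 1 < 2 < 3 < 4 < 5 < 6. The simplices of K, each written with vertices in increasing order, are:

  0-simplices (6): [1], [2], [3], [4], [5], [6]
  1-simplices (15): [1,2], [1,3], [1,4], [1,5], [1,6], [2,3], [2,4], [2,5], [2,6], [3,4], [3,5], [3,6], [4,5], [4,6], [5,6]
  2-simplices (10): [1,2,5], [1,2,6], [1,3,4], [1,3,5], [1,4,6], [2,3,4], [2,3,6], [2,4,5], [3,5,6], [4,5,6]

so the chain groups are C_0 ≅ Z^6, C_1 ≅ Z^15, C_2 ≅ Z^10.

∂_1: C_1 → C_0 sends each edge [p,q] (with p < q) to q − p.
The resulting 6×15 matrix has rank 5, and its Smith normal form has invariant factors (1,1,1,1,1).

Boundary ∂_2: C_2 → C_1 sends each 2-simplex [p,q,r] to [q,r] − [p,r] + [p,q]. For instance
  ∂[1,4,6] = [4,6] − [1,6] + [1,4],
  ∂[2,3,6] = [3,6] − [2,6] + [2,3].
As a 15×10 matrix over Z this has rank 10, with invariant factors (1,1,1,1,1,1,1,1,1,2).

Computing H_k = (kernel of ∂_k) / (image of ∂_{k+1}):

  H_0: rank C_0 − rank ∂_1 = 6 − 5 = 1, and the invariant factors of ∂_1 are all 1, so H_0 = Z.
  H_1: rank ker ∂_1 − rank ∂_2 = (15 − 5) − 10 = 0, and ∂_2 has invariant factor 2 > 1, so H_1 = Z/2.
  H_2: rank ker ∂_2 − rank ∂_3 = (10 − 10) − 0 = 0, and there is no ∂_3, so H_2 = 0.

(K is a triangulation of the real projective plane RP^2.)

H_0 ≅ Z,  H_1 ≅ Z/2,  H_2 = 0.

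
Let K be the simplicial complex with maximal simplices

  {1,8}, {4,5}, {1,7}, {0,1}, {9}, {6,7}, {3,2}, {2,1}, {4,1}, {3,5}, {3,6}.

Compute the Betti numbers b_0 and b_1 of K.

b_0 = 2, b_1 = 2.

K has 10 vertices, 10 edges.
rank ∂_0 = 0, rank ∂_1 = 8 ⇒ b_0 = 10 − 0 − 8 = 2; all invariant factors of ∂_1 are 1 so no torsion. So H_0 = Z^2.
rank ∂_1 = 8, rank ∂_2 = 0 ⇒ b_1 = 10 − 8 − 0 = 2. So H_1 = Z^2.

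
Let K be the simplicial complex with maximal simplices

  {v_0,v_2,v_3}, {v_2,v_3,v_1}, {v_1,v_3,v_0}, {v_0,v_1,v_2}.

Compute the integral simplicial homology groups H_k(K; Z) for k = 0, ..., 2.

H_0 = Z,  H_1 = 0,  H_2 = Z.

Fix the vertex order v_0 < v_1 < v_2 < v_3 and write every simplex with vertices in increasing order. Then dim K = 2 and the simplices of K are:

  0-simplices (4): [v_0], [v_1], [v_2], [v_3]
  1-simplices (6): [v_0,v_1], [v_0,v_2], [v_0,v_3], [v_1,v_2], [v_1,v_3], [v_2,v_3]
  2-simplices (4): [v_0,v_1,v_2], [v_0,v_1,v_3], [v_0,v_2,v_3], [v_1,v_2,v_3]

so the chain groups are C_0 ≅ Z^4, C_1 ≅ Z^6, C_2 ≅ Z^4.

The boundary map ∂_1: C_1 → C_0 sends each edge [p,q] (with p < q) to q − p. For instance
  ∂[v_0,v_3] = [v_3] − [v_0].
The resulting 4×6 matrix has rank 3, and its Smith normal form has invariant factors (1,1,1).

Boundary ∂_2: C_2 → C_1 acts by ∂[p,q,r] = [q,r] − [p,r] + [p,q]. For instance
  ∂[v_1,v_2,v_3] = [v_2,v_3] − [v_1,v_3] + [v_1,v_2],
  ∂[v_0,v_1,v_3] = [v_1,v_3] − [v_0,v_3] + [v_0,v_1].
The resulting 6×4 matrix has rank 3, and its Smith normal form has invariant factors (1,1,1).

Now H_k = ker ∂_k / im ∂_{k+1}, so:

  H_0: rank C_0 − rank ∂_1 = 4 − 3 = 1, and the invariant factors of ∂_1 are all 1, so H_0 ≅ Z.
  H_1: rank ker ∂_1 − rank ∂_2 = (6 − 3) − 3 = 0, and the invariant factors of ∂_2 are all 1, so H_1 ≅ 0.
  H_2: rank ker ∂_2 − rank ∂_3 = (4 − 3) − 0 = 1, and there is no ∂_3, so H_2 ≅ Z.

As a check, the Euler characteristic is 4 − 6 + 4 = 2, which agrees with 1 − 0 + 1 = 2.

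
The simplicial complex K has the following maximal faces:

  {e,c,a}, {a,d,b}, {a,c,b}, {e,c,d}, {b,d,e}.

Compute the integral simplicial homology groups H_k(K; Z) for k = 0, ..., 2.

Order the vertices as a < b < c < d < e. Listing each simplex with vertices in this order, K has dimension 2 with simplices:

  0-simplices (5): a, b, c, d, e
  1-simplices (10): ab, ac, ad, ae, bc, bd, be, cd, ce, de
  2-simplices (5): abc, abd, ace, bde, cde

so the chain groups are C_0 ≅ Z^5, C_1 ≅ Z^10, C_2 ≅ Z^5.

The boundary map ∂_1: C_1 → C_0 is given by ∂[p,q] = [q] − [p].
As a 5×10 matrix over Z this has rank 4, with invariant factors (1,1,1,1).

The boundary map ∂_2: C_2 → C_1 sends each 2-simplex [p,q,r] to [q,r] − [p,r] + [p,q]. For instance
  ∂bde = de − be + bd,
  ∂cde = de − ce + cd.
As a 10×5 matrix over Z this has rank 5, with invariant factors (1,1,1,1,1).

From H_k ≅ ker(∂_k) / im(∂_{k+1}) we obtain:

  H_0: rank C_0 − rank ∂_1 = 5 − 4 = 1, and the invariant factors of ∂_1 are all 1, so H_0 = Z.
  H_1: rank ker ∂_1 − rank ∂_2 = (10 − 4) − 5 = 1, and the invariant factors of ∂_2 are all 1, so H_1 = Z.
  H_2: rank ker ∂_2 − rank ∂_3 = (5 − 5) − 0 = 0, and there is no ∂_3, so H_2 = 0.

H_0 ≅ Z,  H_1 ≅ Z,  H_2 = 0.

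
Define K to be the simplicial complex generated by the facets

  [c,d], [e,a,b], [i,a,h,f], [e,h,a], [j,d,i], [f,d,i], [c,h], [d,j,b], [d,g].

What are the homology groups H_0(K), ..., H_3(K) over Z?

Fix the vertex order a < b < c < d < e < f < g < h < i < j and write every simplex with vertices in increasing order. Then dim K = 3 and the simplices of K are:

  0-simplices (10): a, b, c, d, e, f, g, h, i, j
  1-simplices (19): ab, ae, af, ah, ai, bd, be, bj, cd, ch, df, dg, di, dj, eh, fh, fi, hi, ij
  2-simplices (9): abe, aeh, afh, afi, ahi, bdj, dfi, dij, fhi
  3-simplices (1): afhi

Hence C_0 ≅ Z^10, C_1 ≅ Z^19, C_2 ≅ Z^9, C_3 ≅ Z^1.

The boundary map ∂_1: C_1 → C_0 sends each edge [p,q] (with p < q) to q − p. For instance
  ∂fh = h − f.
The 10×19 boundary matrix has rank 9 and Smith normal form diag(1,1,1,1,1,1,1,1,1).

The boundary map ∂_2: C_2 → C_1 maps a triangle to the signed sum of its edges. For instance
  ∂abe = be − ae + ab,
  ∂aeh = eh − ah + ae.
The 19×9 boundary matrix has rank 8 and Smith normal form diag(1,1,1,1,1,1,1,1).

∂_3: C_3 → C_2 sends each 3-simplex σ to the alternating sum Σ_i (−1)^i (σ with its i-th vertex removed). For instance
  ∂afhi = fhi − ahi + afi − afh.
This gives a 9×1 integer matrix of rank 1; reducing to Smith normal form yields diagonal entries (1).

Now H_k = ker ∂_k / im ∂_{k+1}, so:

  H_0: rank C_0 − rank ∂_1 = 10 − 9 = 1, and the invariant factors of ∂_1 are all 1, so H_0 ≅ Z.
  H_1: rank ker ∂_1 − rank ∂_2 = (19 − 9) − 8 = 2, and the invariant factors of ∂_2 are all 1, so H_1 ≅ Z^2.
  H_2: rank ker ∂_2 − rank ∂_3 = (9 − 8) − 1 = 0, and the invariant factors of ∂_3 are all 1, so H_2 ≅ 0.
  H_3: rank ker ∂_3 − rank ∂_4 = (1 − 1) − 0 = 0, and there is no ∂_4, so H_3 ≅ 0.

H_0 = Z,  H_1 = Z^2,  H_2 = 0,  H_3 = 0.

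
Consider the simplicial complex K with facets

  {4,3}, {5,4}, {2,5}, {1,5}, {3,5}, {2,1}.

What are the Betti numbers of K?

b_0 = 1, b_1 = 2.

We work with the vertex ordering 1 < 2 < 3 < 4 < 5. The simplices of K, each written with vertices in increasing order, are:

  0-simplices (5): [1], [2], [3], [4], [5]
  1-simplices (6): [1,2], [1,5], [2,5], [3,4], [3,5], [4,5]

giving chain groups C_0 ≅ Z^5, C_1 ≅ Z^6.

∂_1: C_1 → C_0 maps an edge to its endpoints' difference, ∂[p,q] = q − p. For instance
  ∂[3,5] = [5] − [3].
As a 5×6 matrix over Z this has rank 4, with invariant factors (1,1,1,1).

Now H_k = ker ∂_k / im ∂_{k+1}, so:

  H_0: rank C_0 − rank ∂_1 = 5 − 4 = 1, and the invariant factors of ∂_1 are all 1, so H_0 ≅ Z.
  H_1: rank ker ∂_1 − rank ∂_2 = (6 − 4) − 0 = 2, and there is no ∂_2, so H_1 ≅ Z^2.

Hence the Betti numbers are b_0 = 1, b_1 = 2.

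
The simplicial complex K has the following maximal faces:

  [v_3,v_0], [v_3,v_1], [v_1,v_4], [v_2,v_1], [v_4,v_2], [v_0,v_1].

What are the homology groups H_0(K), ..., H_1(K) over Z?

We work with the vertex ordering v_0 < v_1 < v_2 < v_3 < v_4. The simplices of K, each written with vertices in increasing order, are:

  0-simplices (5): [v_0], [v_1], [v_2], [v_3], [v_4]
  1-simplices (6): [v_0,v_1], [v_0,v_3], [v_1,v_2], [v_1,v_3], [v_1,v_4], [v_2,v_4]

Hence C_0 ≅ Z^5, C_1 ≅ Z^6.

Boundary ∂_1: C_1 → C_0 is given by ∂[p,q] = [q] − [p]. For instance
  ∂[v_2,v_4] = [v_4] − [v_2].
This gives a 5×6 integer matrix of rank 4; reducing to Smith normal form yields diagonal entries (1,1,1,1).

Now H_k = ker ∂_k / im ∂_{k+1}, so:

  H_0: rank C_0 − rank ∂_1 = 5 − 4 = 1, and the invariant factors of ∂_1 are all 1, so H_0 ≅ Z.
  H_1: rank ker ∂_1 − rank ∂_2 = (6 − 4) − 0 = 2, and there is no ∂_2, so H_1 ≅ Z^2.

As a check, the Euler characteristic is 5 − 6 = -1, which agrees with 1 − 2 = -1.

H_0 ≅ Z,  H_1 ≅ Z^2.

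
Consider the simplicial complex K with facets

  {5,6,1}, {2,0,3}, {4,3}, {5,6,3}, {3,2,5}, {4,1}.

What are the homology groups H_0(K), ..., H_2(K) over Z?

H_0 = Z,  H_1 = Z,  H_2 = 0.

Order the vertices as 0 < 1 < 2 < 3 < 4 < 5 < 6. Listing each simplex with vertices in this order, K has dimension 2 with simplices:

  0-simplices (7): [0], [1], [2], [3], [4], [5], [6]
  1-simplices (11): [0,2], [0,3], [1,4], [1,5], [1,6], [2,3], [2,5], [3,4], [3,5], [3,6], [5,6]
  2-simplices (4): [0,2,3], [1,5,6], [2,3,5], [3,5,6]

so the chain groups are C_0 ≅ Z^7, C_1 ≅ Z^11, C_2 ≅ Z^4.

∂_1: C_1 → C_0 maps an edge to its endpoints' difference, ∂[p,q] = q − p.
The resulting 7×11 matrix has rank 6, and its Smith normal form has invariant factors (1,1,1,1,1,1).

Boundary ∂_2: C_2 → C_1 sends each 2-simplex [p,q,r] to [q,r] − [p,r] + [p,q]. For instance
  ∂[3,5,6] = [5,6] − [3,6] + [3,5],
  ∂[0,2,3] = [2,3] − [0,3] + [0,2].
This gives a 11×4 integer matrix of rank 4; reducing to Smith normal form yields diagonal entries (1,1,1,1).

Reading off H_k = ker ∂_k / im ∂_{k+1}:

  H_0: rank C_0 − rank ∂_1 = 7 − 6 = 1, and the invariant factors of ∂_1 are all 1, so H_0 ≅ Z.
  H_1: rank ker ∂_1 − rank ∂_2 = (11 − 6) − 4 = 1, and the invariant factors of ∂_2 are all 1, so H_1 ≅ Z.
  H_2: rank ker ∂_2 − rank ∂_3 = (4 − 4) − 0 = 0, and there is no ∂_3, so H_2 ≅ 0.

As a check, the Euler characteristic is 7 − 11 + 4 = 0, which agrees with 1 − 1 + 0 = 0.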